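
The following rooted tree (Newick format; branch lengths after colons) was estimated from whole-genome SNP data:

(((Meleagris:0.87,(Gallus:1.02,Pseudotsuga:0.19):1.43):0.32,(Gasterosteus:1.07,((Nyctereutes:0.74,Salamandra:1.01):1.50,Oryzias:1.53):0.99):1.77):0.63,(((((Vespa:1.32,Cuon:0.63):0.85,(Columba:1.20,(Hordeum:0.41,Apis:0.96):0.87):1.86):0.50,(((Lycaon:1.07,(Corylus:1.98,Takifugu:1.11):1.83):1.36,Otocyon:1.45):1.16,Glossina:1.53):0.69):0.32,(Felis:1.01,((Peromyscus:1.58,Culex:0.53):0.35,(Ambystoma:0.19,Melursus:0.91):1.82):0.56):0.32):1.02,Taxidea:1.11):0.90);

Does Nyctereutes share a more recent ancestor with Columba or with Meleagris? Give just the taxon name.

Meleagris

The MRCA of Nyctereutes and Meleagris subtends ((Meleagris,(Gallus,Pseudotsuga)),(Gasterosteus,((Nyctereutes,Salamandra),Oryzias))) (7 taxa).
The MRCA of Nyctereutes and Columba is the root, subtending the entire tree (23 taxa).
The first is nested inside the second, so Nyctereutes shares a more recent common ancestor with Meleagris.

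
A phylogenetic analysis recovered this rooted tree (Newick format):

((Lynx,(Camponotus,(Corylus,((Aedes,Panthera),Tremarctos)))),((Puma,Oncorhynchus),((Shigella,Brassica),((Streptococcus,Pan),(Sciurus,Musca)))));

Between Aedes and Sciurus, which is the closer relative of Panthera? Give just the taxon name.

The MRCA of Panthera and Aedes subtends (Aedes,Panthera) (2 taxa).
The MRCA of Panthera and Sciurus is the root, subtending the entire tree (14 taxa).
The first is nested inside the second, so Panthera shares a more recent common ancestor with Aedes.

Aedes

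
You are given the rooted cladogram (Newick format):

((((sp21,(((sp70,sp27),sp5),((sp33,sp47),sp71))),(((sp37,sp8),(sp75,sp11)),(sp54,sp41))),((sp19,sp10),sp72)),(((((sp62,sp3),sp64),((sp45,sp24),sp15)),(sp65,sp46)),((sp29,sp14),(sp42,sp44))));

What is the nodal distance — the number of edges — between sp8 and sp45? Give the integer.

12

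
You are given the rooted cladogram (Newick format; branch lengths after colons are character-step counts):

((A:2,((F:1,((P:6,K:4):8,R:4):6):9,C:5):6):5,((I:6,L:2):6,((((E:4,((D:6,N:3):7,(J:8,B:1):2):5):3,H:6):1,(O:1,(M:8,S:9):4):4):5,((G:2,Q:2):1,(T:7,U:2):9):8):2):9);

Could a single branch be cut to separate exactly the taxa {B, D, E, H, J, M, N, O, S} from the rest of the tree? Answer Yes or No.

Yes

The most recent common ancestor of these taxa subtends (((E,((D,N),(J,B))),H),(O,(M,S))).
That clade has exactly 9 tips — every listed taxon and nothing else — so the group is monophyletic.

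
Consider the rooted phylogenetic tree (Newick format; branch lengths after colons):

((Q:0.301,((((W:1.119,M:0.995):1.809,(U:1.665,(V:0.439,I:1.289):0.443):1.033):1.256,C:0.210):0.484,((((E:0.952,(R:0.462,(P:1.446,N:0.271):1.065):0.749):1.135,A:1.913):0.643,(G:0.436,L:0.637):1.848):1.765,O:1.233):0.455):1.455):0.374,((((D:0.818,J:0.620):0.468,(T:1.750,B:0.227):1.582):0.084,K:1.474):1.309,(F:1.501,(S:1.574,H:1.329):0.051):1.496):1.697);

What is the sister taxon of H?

S

H attaches to the tree at the node subtending (S,H).
The other lineage descending from that same node — the sister group — is the single tip S.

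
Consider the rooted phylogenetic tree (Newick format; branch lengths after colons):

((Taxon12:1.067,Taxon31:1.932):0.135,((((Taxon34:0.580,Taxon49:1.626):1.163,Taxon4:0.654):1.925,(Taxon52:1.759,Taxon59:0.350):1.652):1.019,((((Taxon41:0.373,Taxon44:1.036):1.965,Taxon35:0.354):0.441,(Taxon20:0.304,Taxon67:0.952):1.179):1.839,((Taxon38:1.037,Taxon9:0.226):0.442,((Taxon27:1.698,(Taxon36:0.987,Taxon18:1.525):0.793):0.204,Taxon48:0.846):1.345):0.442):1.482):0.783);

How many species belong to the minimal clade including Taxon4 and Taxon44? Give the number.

16

The MRCA of Taxon4 and Taxon44 is the node subtending ((((Taxon34,Taxon49),Taxon4),(Taxon52,Taxon59)),((((Taxon41,Taxon44),Taxon35),(Taxon20,Taxon67)),((Taxon38,Taxon9),((Taxon27,(Taxon36,Taxon18)),Taxon48)))).
That clade contains 16 terminal taxa: Taxon18, Taxon20, Taxon27, Taxon34, Taxon35, Taxon36, Taxon38, Taxon4, Taxon41, Taxon44, Taxon48, Taxon49, Taxon52, Taxon59, Taxon67, Taxon9.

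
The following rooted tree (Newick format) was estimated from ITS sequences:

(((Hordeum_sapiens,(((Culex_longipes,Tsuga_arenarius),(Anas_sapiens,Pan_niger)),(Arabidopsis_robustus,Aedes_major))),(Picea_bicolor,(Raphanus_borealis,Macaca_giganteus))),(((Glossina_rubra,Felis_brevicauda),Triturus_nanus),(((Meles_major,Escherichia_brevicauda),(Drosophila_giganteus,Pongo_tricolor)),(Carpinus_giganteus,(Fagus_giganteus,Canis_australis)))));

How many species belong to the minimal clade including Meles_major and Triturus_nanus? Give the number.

The MRCA of Meles_major and Triturus_nanus is the node subtending (((Glossina_rubra,Felis_brevicauda),Triturus_nanus),(((Meles_major,Escherichia_brevicauda),(Drosophila_giganteus,Pongo_tricolor)),(Carpinus_giganteus,(Fagus_giganteus,Canis_australis)))).
That clade contains 10 terminal taxa: Canis_australis, Carpinus_giganteus, Drosophila_giganteus, Escherichia_brevicauda, Fagus_giganteus, Felis_brevicauda, Glossina_rubra, Meles_major, Pongo_tricolor, Triturus_nanus.

10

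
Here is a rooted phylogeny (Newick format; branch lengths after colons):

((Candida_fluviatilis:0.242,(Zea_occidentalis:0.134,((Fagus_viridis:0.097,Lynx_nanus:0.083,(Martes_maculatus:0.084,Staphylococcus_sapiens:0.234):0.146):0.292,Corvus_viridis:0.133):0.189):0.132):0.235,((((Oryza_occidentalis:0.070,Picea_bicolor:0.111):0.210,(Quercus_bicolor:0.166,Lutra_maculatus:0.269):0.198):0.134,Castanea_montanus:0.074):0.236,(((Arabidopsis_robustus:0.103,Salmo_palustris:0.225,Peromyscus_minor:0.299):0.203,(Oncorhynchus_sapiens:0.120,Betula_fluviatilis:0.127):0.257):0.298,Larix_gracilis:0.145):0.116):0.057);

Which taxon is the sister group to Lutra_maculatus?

Lutra_maculatus attaches to the tree at the node subtending (Quercus_bicolor,Lutra_maculatus).
The other lineage descending from that same node — the sister group — is the single tip Quercus_bicolor.

Quercus_bicolor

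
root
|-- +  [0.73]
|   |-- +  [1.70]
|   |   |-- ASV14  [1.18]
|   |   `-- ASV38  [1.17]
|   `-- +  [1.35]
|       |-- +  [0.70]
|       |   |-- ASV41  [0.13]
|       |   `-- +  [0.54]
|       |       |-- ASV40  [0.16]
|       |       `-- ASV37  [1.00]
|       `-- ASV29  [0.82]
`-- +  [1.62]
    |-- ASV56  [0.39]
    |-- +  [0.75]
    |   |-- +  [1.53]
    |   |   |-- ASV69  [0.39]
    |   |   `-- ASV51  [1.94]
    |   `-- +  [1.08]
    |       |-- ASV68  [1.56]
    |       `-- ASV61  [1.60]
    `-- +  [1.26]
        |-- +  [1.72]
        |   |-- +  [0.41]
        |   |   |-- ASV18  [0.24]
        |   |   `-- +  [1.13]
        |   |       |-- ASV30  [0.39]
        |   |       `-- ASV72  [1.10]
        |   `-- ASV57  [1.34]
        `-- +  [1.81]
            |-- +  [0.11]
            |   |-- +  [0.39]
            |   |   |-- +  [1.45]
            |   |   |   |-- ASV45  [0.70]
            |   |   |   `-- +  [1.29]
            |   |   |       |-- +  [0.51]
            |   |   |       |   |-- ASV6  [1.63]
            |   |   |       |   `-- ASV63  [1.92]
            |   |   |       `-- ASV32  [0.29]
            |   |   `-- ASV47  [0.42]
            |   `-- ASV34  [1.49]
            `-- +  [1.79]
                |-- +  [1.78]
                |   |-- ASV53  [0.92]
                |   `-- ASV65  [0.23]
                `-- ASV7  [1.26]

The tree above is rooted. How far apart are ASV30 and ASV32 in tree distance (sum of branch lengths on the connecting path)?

8.99

The path runs ASV30 → … → MRCA → … → ASV32; the MRCA is the node subtending (((ASV18,(ASV30,ASV72)),ASV57),((((ASV45,((ASV6,ASV63),ASV32)),ASV47),ASV34),((ASV53,ASV65),ASV7))).
Branch lengths along that path: 0.39 + 1.13 + 0.41 + 1.72 + 1.81 + 0.11 + 0.39 + 1.45 + 1.29 + 0.29 = 8.99.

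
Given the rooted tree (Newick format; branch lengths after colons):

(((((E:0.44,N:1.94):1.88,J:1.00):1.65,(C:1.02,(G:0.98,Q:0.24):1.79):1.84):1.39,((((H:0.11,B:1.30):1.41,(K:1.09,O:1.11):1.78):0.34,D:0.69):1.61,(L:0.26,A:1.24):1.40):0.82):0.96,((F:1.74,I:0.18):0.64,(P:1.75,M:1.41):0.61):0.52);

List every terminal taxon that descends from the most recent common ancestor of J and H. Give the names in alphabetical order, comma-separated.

A, B, C, D, E, G, H, J, K, L, N, O, Q

Tracing J: it sits inside ((E,N),J).
Tracing H: it sits inside (H,B).
The smallest clade enclosing both is ((((E,N),J),(C,(G,Q))),((((H,B),(K,O)),D),(L,A))); the answer is its 13 terminal taxa in alphabetical order.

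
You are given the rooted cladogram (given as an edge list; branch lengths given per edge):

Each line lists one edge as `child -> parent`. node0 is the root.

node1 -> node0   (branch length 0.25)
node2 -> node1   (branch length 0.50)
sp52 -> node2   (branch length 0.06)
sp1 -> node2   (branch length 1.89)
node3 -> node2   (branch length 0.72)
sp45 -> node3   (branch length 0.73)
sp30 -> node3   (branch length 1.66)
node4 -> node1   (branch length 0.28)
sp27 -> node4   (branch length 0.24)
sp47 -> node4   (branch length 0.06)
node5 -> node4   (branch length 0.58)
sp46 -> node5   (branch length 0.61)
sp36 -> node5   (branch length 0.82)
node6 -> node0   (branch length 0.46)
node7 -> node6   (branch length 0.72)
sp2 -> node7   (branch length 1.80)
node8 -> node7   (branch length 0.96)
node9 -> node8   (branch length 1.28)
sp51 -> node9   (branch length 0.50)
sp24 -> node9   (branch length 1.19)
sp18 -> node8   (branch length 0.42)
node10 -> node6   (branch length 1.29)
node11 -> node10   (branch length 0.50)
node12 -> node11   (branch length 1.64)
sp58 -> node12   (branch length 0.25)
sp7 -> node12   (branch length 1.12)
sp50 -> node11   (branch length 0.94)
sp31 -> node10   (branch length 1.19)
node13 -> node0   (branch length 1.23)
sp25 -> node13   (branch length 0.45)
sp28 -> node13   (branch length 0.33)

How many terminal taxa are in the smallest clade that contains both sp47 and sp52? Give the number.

8

The MRCA of sp47 and sp52 is the node subtending ((sp52,sp1,(sp45,sp30)),(sp27,sp47,(sp46,sp36))).
That clade contains 8 terminal taxa: sp1, sp27, sp30, sp36, sp45, sp46, sp47, sp52.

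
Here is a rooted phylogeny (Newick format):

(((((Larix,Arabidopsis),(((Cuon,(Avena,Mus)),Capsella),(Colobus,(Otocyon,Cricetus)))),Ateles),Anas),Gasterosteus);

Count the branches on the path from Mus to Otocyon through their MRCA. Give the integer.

The MRCA of Mus and Otocyon is the node subtending (((Cuon,(Avena,Mus)),Capsella),(Colobus,(Otocyon,Cricetus))).
From Mus up to that node: 4 branches. From Otocyon up to the same node: 3 branches. Total: 4 + 3 = 7.

7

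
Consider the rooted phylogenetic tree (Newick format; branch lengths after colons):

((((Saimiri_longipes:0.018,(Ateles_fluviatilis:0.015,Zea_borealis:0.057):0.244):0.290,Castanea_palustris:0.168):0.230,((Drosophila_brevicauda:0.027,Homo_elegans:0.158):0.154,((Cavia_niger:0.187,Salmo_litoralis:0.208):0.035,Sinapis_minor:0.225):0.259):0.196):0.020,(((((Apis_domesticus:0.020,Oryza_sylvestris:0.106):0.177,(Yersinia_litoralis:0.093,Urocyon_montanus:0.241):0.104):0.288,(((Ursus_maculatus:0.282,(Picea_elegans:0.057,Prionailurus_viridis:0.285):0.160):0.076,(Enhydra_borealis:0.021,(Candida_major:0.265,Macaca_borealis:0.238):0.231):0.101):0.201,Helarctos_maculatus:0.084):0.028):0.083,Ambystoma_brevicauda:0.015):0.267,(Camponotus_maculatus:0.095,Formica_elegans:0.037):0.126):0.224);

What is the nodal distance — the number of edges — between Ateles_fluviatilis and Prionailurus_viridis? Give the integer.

13

The MRCA of Ateles_fluviatilis and Prionailurus_viridis is the root of the tree.
From Ateles_fluviatilis up to that node: 5 branches. From Prionailurus_viridis up to the same node: 8 branches. Total: 5 + 8 = 13.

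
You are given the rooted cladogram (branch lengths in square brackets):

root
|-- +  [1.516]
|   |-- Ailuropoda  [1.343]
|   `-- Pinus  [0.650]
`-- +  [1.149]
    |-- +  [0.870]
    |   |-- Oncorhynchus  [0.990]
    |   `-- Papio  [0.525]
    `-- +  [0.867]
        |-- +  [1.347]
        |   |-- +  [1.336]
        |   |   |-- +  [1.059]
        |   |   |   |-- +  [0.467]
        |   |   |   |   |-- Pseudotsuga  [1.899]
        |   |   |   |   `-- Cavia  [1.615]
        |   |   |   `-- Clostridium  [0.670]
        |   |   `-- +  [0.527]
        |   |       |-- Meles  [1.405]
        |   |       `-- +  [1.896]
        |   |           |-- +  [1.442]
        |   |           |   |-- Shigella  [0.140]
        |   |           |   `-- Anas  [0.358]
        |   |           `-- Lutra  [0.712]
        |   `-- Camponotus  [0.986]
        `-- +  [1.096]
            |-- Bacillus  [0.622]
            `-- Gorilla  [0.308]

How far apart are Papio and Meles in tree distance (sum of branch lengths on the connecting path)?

The path runs Papio → … → MRCA → … → Meles; the MRCA is the node subtending ((Oncorhynchus,Papio),(((((Pseudotsuga,Cavia),Clostridium),(Meles,((Shigella,Anas),Lutra))),Camponotus),(Bacillus,Gorilla))).
Branch lengths along that path: 0.525 + 0.870 + 0.867 + 1.347 + 1.336 + 0.527 + 1.405 = 6.877.

6.877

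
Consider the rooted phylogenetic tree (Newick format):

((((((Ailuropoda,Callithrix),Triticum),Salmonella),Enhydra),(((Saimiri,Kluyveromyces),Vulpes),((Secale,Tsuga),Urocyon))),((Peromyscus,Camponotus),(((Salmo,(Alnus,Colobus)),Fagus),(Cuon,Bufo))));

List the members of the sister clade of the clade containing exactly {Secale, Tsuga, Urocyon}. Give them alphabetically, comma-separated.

Kluyveromyces, Saimiri, Vulpes

The clade containing exactly {Secale, Tsuga, Urocyon} attaches to the tree at the node subtending (((Saimiri,Kluyveromyces),Vulpes),((Secale,Tsuga),Urocyon)).
The other lineage descending from that same node — the sister group — is ((Saimiri,Kluyveromyces),Vulpes); its 3 tips in alphabetical order are the answer.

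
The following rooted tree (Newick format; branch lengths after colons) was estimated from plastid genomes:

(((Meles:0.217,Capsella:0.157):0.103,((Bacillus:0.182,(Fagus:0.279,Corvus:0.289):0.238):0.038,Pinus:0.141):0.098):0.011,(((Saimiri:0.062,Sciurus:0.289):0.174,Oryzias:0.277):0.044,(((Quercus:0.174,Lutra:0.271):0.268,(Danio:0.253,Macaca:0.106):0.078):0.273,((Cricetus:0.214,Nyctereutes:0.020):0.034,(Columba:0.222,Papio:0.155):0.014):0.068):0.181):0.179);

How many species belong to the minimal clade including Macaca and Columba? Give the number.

The MRCA of Macaca and Columba is the node subtending (((Quercus,Lutra),(Danio,Macaca)),((Cricetus,Nyctereutes),(Columba,Papio))).
That clade contains 8 terminal taxa: Columba, Cricetus, Danio, Lutra, Macaca, Nyctereutes, Papio, Quercus.

8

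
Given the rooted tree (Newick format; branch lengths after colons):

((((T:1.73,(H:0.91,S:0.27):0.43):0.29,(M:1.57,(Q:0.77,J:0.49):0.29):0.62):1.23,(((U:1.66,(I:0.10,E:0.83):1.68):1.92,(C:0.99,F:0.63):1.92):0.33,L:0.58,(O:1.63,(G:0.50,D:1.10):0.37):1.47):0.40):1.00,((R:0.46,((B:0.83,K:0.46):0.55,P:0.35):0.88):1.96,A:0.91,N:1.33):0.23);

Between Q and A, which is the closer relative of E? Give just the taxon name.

Q

The MRCA of E and Q subtends (((T,(H,S)),(M,(Q,J))),(((U,(I,E)),(C,F)),L,(O,(G,D)))) (15 taxa).
The MRCA of E and A is the root, subtending the entire tree (21 taxa).
The first is nested inside the second, so E shares a more recent common ancestor with Q.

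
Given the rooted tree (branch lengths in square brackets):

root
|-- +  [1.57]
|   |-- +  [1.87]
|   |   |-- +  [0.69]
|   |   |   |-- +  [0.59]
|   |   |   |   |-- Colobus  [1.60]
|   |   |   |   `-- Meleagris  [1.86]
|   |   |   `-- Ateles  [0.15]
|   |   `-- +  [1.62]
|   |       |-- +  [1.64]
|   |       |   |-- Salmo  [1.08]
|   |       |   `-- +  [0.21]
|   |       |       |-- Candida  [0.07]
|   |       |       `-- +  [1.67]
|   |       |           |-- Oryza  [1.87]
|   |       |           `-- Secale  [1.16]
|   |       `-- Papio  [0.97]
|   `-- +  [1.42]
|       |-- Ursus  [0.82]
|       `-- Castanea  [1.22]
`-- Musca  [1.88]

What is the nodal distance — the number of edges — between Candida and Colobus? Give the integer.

The MRCA of Candida and Colobus is the node subtending (((Colobus,Meleagris),Ateles),((Salmo,(Candida,(Oryza,Secale))),Papio)).
From Candida up to that node: 4 branches. From Colobus up to the same node: 3 branches. Total: 4 + 3 = 7.

7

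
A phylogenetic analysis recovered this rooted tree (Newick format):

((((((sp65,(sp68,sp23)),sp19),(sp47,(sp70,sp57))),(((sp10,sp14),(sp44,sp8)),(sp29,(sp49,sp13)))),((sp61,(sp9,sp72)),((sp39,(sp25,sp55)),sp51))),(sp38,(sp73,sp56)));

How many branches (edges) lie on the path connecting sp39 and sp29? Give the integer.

The MRCA of sp39 and sp29 is the node subtending (((((sp65,(sp68,sp23)),sp19),(sp47,(sp70,sp57))),(((sp10,sp14),(sp44,sp8)),(sp29,(sp49,sp13)))),((sp61,(sp9,sp72)),((sp39,(sp25,sp55)),sp51))).
From sp39 up to that node: 4 branches. From sp29 up to the same node: 4 branches. Total: 4 + 4 = 8.

8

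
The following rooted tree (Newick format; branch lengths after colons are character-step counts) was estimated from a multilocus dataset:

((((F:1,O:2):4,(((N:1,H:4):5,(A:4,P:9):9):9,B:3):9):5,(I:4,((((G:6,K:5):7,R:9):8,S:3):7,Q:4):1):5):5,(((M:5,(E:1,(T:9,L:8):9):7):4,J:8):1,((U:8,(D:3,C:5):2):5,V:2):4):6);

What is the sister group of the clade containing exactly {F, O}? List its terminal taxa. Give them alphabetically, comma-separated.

A, B, H, N, P

The clade containing exactly {F, O} attaches to the tree at the node subtending ((F,O),(((N,H),(A,P)),B)).
The other lineage descending from that same node — the sister group — is (((N,H),(A,P)),B); its 5 tips in alphabetical order are the answer.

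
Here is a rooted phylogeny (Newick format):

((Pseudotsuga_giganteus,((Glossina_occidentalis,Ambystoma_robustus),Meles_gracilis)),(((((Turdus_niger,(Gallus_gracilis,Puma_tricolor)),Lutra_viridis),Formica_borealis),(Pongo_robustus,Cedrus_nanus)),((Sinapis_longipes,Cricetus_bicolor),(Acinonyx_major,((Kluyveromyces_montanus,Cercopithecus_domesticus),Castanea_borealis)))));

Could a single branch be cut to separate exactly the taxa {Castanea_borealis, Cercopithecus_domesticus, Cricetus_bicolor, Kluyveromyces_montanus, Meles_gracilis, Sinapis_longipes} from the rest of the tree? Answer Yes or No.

No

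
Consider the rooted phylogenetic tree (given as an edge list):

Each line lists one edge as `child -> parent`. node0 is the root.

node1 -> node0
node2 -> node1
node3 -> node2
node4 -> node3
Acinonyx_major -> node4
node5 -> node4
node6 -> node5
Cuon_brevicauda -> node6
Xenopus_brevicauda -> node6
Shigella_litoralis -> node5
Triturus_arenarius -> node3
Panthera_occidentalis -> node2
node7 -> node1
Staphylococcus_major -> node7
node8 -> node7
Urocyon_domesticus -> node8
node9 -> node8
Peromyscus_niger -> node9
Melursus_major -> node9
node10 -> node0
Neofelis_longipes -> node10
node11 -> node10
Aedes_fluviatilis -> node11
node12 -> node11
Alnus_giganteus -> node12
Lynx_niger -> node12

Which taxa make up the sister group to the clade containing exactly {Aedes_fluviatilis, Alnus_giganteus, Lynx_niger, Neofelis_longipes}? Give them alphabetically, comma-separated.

The clade containing exactly {Aedes_fluviatilis, Alnus_giganteus, Lynx_niger, Neofelis_longipes} attaches directly to the root of the tree.
The other lineage descending from that same node — the sister group — is ((((Acinonyx_major,((Cuon_brevicauda,Xenopus_brevicauda),Shigella_litoralis)),Triturus_arenarius),Panthera_occidentalis),(Staphylococcus_major,(Urocyon_domesticus,(Peromyscus_niger,Melursus_major)))); its 10 tips in alphabetical order are the answer.

Acinonyx_major, Cuon_brevicauda, Melursus_major, Panthera_occidentalis, Peromyscus_niger, Shigella_litoralis, Staphylococcus_major, Triturus_arenarius, Urocyon_domesticus, Xenopus_brevicauda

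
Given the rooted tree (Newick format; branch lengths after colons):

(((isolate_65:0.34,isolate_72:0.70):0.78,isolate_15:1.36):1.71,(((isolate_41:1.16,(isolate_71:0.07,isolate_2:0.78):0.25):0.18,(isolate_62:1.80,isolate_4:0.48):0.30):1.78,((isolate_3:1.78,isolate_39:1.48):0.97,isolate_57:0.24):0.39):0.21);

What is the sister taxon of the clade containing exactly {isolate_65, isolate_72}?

The clade containing exactly {isolate_65, isolate_72} attaches to the tree at the node subtending ((isolate_65,isolate_72),isolate_15).
The other lineage descending from that same node — the sister group — is the single tip isolate_15.

isolate_15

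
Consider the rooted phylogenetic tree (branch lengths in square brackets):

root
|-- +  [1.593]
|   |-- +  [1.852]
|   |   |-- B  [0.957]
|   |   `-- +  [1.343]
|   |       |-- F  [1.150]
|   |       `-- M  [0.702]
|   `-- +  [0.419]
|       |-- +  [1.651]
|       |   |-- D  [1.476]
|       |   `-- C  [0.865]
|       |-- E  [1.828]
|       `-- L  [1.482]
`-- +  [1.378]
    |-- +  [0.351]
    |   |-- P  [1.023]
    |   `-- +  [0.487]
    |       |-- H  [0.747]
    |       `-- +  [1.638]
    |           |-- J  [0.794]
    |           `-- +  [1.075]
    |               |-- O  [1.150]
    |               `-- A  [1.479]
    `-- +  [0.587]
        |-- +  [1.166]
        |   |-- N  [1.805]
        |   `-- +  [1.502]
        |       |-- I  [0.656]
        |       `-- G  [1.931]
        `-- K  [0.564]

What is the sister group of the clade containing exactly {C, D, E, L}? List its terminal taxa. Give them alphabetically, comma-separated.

B, F, M

The clade containing exactly {C, D, E, L} attaches to the tree at the node subtending ((B,(F,M)),((D,C),E,L)).
The other lineage descending from that same node — the sister group — is (B,(F,M)); its 3 tips in alphabetical order are the answer.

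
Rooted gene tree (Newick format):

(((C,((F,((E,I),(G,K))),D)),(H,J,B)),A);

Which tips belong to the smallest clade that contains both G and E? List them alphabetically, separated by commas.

Tracing G: it sits inside (G,K).
Tracing E: it sits inside (E,I).
The smallest clade enclosing both is ((E,I),(G,K)); the answer is its 4 terminal taxa in alphabetical order.

E, G, I, K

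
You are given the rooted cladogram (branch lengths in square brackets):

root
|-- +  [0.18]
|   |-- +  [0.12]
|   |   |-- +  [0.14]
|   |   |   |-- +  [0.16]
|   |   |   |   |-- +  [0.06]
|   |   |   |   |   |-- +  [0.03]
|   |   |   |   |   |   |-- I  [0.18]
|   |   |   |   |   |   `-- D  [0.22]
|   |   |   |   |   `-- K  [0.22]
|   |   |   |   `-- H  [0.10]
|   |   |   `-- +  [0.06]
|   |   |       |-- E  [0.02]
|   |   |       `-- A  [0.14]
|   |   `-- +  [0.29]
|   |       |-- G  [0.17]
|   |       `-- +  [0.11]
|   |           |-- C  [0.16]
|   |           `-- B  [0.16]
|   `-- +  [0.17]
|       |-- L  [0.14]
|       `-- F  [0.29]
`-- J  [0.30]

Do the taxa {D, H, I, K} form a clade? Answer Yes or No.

The most recent common ancestor of these taxa subtends (((I,D),K),H).
That clade has exactly 4 tips — every listed taxon and nothing else — so the group is monophyletic.

Yes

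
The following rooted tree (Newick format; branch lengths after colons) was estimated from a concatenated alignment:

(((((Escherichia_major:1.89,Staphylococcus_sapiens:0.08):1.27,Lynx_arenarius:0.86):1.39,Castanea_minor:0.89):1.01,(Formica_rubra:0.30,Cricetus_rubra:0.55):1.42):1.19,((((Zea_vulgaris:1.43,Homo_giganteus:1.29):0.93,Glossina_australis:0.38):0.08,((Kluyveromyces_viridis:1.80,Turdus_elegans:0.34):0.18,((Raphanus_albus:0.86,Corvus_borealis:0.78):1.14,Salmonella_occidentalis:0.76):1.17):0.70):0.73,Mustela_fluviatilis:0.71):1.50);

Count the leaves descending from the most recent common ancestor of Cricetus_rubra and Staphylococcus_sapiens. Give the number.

6

The MRCA of Cricetus_rubra and Staphylococcus_sapiens is the node subtending ((((Escherichia_major,Staphylococcus_sapiens),Lynx_arenarius),Castanea_minor),(Formica_rubra,Cricetus_rubra)).
That clade contains 6 terminal taxa: Castanea_minor, Cricetus_rubra, Escherichia_major, Formica_rubra, Lynx_arenarius, Staphylococcus_sapiens.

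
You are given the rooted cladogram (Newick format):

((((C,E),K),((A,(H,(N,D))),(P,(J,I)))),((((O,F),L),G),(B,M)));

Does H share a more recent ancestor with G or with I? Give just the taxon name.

The MRCA of H and I subtends ((A,(H,(N,D))),(P,(J,I))) (7 taxa).
The MRCA of H and G is the root, subtending the entire tree (16 taxa).
The first is nested inside the second, so H shares a more recent common ancestor with I.

I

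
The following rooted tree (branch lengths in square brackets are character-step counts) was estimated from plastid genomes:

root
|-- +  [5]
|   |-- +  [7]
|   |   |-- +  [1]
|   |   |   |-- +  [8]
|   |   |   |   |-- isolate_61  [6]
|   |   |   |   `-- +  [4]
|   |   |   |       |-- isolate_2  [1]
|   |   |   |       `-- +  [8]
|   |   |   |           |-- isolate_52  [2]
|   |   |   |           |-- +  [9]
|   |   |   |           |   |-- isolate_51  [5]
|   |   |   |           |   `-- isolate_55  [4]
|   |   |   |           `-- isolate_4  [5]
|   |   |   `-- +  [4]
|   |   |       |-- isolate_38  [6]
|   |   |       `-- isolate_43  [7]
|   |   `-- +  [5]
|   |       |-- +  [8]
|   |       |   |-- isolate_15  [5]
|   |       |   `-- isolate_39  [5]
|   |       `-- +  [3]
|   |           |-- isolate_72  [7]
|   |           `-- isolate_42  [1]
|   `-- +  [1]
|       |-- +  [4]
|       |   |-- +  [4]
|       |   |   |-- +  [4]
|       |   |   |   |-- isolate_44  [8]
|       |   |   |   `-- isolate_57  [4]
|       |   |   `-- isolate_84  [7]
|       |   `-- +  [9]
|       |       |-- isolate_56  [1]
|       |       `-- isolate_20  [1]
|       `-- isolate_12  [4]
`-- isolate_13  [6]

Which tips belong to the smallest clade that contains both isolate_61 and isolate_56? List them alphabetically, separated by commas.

Tracing isolate_61: it sits inside (isolate_61,(isolate_2,(isolate_52,(isolate_51,isolate_55),isolate_4))).
Tracing isolate_56: it sits inside (isolate_56,isolate_20).
The smallest clade enclosing both is ((((isolate_61,(isolate_2,(isolate_52,(isolate_51,isolate_55),isolate_4))),(isolate_38,isolate_43)),((isolate_15,isolate_39),(isolate_72,isolate_42))),((((isolate_44,isolate_57),isolate_84),(isolate_56,isolate_20)),isolate_12)); the answer is its 18 terminal taxa in alphabetical order.

isolate_12, isolate_15, isolate_2, isolate_20, isolate_38, isolate_39, isolate_4, isolate_42, isolate_43, isolate_44, isolate_51, isolate_52, isolate_55, isolate_56, isolate_57, isolate_61, isolate_72, isolate_84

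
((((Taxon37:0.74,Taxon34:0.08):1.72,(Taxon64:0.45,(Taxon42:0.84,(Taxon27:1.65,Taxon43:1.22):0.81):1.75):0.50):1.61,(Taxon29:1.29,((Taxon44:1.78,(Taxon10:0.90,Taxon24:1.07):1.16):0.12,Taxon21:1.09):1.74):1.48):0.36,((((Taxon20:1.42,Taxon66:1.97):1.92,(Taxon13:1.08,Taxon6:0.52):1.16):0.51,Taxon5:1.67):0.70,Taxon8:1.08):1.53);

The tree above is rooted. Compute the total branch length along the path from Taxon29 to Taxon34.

6.18

The path runs Taxon29 → … → MRCA → … → Taxon34; the MRCA is the node subtending (((Taxon37,Taxon34),(Taxon64,(Taxon42,(Taxon27,Taxon43)))),(Taxon29,((Taxon44,(Taxon10,Taxon24)),Taxon21))).
Branch lengths along that path: 1.29 + 1.48 + 1.61 + 1.72 + 0.08 = 6.18.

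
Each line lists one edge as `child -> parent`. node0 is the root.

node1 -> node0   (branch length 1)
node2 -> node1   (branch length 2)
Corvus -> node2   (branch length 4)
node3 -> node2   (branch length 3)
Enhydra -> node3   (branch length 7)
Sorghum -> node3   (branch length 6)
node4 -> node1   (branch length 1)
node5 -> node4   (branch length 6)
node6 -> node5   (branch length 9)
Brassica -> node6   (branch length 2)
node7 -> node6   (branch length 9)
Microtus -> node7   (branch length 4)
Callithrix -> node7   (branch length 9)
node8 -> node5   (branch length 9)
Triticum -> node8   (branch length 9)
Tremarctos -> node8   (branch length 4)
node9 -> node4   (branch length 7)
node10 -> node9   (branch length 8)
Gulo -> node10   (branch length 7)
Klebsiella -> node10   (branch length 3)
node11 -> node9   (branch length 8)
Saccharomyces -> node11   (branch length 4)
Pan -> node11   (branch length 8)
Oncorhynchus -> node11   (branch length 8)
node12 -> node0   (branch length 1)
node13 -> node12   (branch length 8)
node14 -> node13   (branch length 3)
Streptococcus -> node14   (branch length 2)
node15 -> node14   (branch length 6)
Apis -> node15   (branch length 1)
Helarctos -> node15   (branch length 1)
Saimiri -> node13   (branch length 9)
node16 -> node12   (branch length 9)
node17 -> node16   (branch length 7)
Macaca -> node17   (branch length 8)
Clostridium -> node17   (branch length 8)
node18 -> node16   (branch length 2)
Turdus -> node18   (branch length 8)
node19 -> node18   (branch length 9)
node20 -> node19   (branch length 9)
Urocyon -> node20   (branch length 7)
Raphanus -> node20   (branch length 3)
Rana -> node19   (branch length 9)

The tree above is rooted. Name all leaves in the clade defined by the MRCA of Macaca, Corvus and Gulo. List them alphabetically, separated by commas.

Apis, Brassica, Callithrix, Clostridium, Corvus, Enhydra, Gulo, Helarctos, Klebsiella, Macaca, Microtus, Oncorhynchus, Pan, Rana, Raphanus, Saccharomyces, Saimiri, Sorghum, Streptococcus, Tremarctos, Triticum, Turdus, Urocyon

Tracing Macaca: it sits inside (Macaca,Clostridium).
Tracing Corvus: it sits inside (Corvus,(Enhydra,Sorghum)).
Tracing Gulo: it sits inside (Gulo,Klebsiella).
The smallest clade enclosing all 3 is the whole tree (their MRCA is the root), so the answer is all 23 tips in alphabetical order.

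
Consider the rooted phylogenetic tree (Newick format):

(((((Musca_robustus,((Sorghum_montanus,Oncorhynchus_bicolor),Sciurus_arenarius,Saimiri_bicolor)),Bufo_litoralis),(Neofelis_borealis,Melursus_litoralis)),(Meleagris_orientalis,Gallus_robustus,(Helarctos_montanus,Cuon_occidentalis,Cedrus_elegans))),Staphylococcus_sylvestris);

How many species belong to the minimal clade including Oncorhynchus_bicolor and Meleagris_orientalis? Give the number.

The MRCA of Oncorhynchus_bicolor and Meleagris_orientalis is the node subtending ((((Musca_robustus,((Sorghum_montanus,Oncorhynchus_bicolor),Sciurus_arenarius,Saimiri_bicolor)),Bufo_litoralis),(Neofelis_borealis,Melursus_litoralis)),(Meleagris_orientalis,Gallus_robustus,(Helarctos_montanus,Cuon_occidentalis,Cedrus_elegans))).
That clade contains 13 terminal taxa: Bufo_litoralis, Cedrus_elegans, Cuon_occidentalis, Gallus_robustus, Helarctos_montanus, Meleagris_orientalis, Melursus_litoralis, Musca_robustus, Neofelis_borealis, Oncorhynchus_bicolor, Saimiri_bicolor, Sciurus_arenarius, Sorghum_montanus.

13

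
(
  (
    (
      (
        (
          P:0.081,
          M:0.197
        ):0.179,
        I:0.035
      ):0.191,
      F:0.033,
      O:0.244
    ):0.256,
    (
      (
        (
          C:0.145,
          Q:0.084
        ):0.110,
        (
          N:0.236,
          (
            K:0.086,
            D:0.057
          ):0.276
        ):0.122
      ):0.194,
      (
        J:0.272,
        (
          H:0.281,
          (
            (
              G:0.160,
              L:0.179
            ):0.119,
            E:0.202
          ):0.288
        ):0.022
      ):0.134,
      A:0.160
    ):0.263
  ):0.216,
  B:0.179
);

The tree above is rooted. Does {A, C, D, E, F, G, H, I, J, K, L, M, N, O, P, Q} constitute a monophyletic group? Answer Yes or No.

The most recent common ancestor of these taxa subtends ((((P,M),I),F,O),(((C,Q),(N,(K,D))),(J,(H,((G,L),E))),A)).
That clade has exactly 16 tips — every listed taxon and nothing else — so the group is monophyletic.

Yes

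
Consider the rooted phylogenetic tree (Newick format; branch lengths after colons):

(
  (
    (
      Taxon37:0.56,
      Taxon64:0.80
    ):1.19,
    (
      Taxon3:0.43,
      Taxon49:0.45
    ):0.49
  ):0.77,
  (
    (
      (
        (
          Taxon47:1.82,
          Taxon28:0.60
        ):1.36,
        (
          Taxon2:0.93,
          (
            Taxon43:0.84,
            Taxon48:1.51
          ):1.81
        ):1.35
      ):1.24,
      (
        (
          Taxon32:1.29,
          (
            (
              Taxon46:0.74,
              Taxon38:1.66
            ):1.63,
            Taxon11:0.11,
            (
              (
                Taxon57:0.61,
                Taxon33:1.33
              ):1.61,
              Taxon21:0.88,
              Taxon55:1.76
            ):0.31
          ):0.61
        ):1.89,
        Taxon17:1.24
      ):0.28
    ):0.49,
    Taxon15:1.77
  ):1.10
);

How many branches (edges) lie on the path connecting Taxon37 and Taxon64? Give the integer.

The MRCA of Taxon37 and Taxon64 is the node subtending (Taxon37,Taxon64).
From Taxon37 up to that node: 1 branch. From Taxon64 up to the same node: 1 branch. Total: 1 + 1 = 2.

2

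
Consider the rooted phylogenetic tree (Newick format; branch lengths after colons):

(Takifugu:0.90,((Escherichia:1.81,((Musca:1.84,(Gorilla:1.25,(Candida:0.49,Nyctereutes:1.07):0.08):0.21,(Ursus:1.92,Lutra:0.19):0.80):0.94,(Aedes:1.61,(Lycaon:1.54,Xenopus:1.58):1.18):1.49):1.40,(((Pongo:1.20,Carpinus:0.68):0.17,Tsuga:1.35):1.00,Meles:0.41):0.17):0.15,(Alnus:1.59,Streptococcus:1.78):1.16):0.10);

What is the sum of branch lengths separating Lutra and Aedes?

5.03

The path runs Lutra → … → MRCA → … → Aedes; the MRCA is the node subtending ((Musca,(Gorilla,(Candida,Nyctereutes)),(Ursus,Lutra)),(Aedes,(Lycaon,Xenopus))).
Branch lengths along that path: 0.19 + 0.80 + 0.94 + 1.49 + 1.61 = 5.03.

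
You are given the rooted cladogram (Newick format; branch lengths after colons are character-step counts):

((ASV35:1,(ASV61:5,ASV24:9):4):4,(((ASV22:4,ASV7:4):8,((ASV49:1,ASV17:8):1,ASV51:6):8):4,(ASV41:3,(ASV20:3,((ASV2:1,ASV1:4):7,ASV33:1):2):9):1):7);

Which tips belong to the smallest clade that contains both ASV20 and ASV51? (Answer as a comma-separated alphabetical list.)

ASV1, ASV17, ASV2, ASV20, ASV22, ASV33, ASV41, ASV49, ASV51, ASV7

Tracing ASV20: it sits inside (ASV20,((ASV2,ASV1),ASV33)).
Tracing ASV51: it sits inside ((ASV49,ASV17),ASV51).
The smallest clade enclosing both is (((ASV22,ASV7),((ASV49,ASV17),ASV51)),(ASV41,(ASV20,((ASV2,ASV1),ASV33)))); the answer is its 10 terminal taxa in alphabetical order.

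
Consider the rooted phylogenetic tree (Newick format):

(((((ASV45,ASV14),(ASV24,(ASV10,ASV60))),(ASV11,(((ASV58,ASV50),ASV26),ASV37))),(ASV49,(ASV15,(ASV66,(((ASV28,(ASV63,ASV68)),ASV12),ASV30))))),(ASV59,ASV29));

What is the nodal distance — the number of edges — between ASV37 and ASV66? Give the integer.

The MRCA of ASV37 and ASV66 is the node subtending ((((ASV45,ASV14),(ASV24,(ASV10,ASV60))),(ASV11,(((ASV58,ASV50),ASV26),ASV37))),(ASV49,(ASV15,(ASV66,(((ASV28,(ASV63,ASV68)),ASV12),ASV30))))).
From ASV37 up to that node: 4 branches. From ASV66 up to the same node: 4 branches. Total: 4 + 4 = 8.

8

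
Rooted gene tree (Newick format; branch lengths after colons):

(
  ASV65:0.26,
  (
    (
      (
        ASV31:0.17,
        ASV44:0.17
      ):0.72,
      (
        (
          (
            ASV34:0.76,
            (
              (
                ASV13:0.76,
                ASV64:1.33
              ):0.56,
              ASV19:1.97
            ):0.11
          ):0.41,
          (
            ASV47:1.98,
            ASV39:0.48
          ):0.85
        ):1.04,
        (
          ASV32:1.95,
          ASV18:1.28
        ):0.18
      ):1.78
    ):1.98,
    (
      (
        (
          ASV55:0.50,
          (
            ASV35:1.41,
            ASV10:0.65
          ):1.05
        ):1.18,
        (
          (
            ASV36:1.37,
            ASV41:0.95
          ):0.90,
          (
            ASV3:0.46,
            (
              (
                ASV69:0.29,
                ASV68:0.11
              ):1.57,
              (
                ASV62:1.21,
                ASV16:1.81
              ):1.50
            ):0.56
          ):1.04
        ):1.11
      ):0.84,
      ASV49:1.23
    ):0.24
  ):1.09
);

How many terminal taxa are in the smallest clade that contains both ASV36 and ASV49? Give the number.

The MRCA of ASV36 and ASV49 is the node subtending (((ASV55,(ASV35,ASV10)),((ASV36,ASV41),(ASV3,((ASV69,ASV68),(ASV62,ASV16))))),ASV49).
That clade contains 11 terminal taxa: ASV10, ASV16, ASV3, ASV35, ASV36, ASV41, ASV49, ASV55, ASV62, ASV68, ASV69.

11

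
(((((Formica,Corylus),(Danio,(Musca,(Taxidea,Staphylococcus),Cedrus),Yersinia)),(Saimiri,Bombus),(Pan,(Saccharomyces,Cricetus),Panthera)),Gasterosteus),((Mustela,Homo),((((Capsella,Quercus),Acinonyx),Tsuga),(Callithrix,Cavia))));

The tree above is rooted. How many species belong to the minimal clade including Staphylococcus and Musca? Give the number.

4

The MRCA of Staphylococcus and Musca is the node subtending (Musca,(Taxidea,Staphylococcus),Cedrus).
That clade contains 4 terminal taxa: Cedrus, Musca, Staphylococcus, Taxidea.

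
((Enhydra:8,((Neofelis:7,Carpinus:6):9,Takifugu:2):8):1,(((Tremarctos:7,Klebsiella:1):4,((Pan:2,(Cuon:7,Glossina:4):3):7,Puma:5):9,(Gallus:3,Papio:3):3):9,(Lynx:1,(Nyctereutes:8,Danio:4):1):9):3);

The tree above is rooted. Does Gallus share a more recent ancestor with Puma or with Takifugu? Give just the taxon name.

Puma

The MRCA of Gallus and Puma subtends ((Tremarctos,Klebsiella),((Pan,(Cuon,Glossina)),Puma),(Gallus,Papio)) (8 taxa).
The MRCA of Gallus and Takifugu is the root, subtending the entire tree (15 taxa).
The first is nested inside the second, so Gallus shares a more recent common ancestor with Puma.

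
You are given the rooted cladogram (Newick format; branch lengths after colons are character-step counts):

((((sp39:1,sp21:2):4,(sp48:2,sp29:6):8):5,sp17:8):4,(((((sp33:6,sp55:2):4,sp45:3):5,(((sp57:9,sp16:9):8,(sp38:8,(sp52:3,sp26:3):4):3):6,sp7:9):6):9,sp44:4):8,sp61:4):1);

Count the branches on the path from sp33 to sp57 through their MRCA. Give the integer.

7

The MRCA of sp33 and sp57 is the node subtending (((sp33,sp55),sp45),(((sp57,sp16),(sp38,(sp52,sp26))),sp7)).
From sp33 up to that node: 3 branches. From sp57 up to the same node: 4 branches. Total: 3 + 4 = 7.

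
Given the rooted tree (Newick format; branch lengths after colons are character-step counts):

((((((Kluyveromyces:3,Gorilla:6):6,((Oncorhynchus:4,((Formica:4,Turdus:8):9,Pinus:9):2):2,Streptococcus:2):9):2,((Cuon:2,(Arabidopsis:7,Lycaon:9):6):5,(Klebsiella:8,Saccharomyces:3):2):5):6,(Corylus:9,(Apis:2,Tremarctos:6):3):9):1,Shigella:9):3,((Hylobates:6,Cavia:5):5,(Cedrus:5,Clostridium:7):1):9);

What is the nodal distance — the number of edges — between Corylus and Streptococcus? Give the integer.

The MRCA of Corylus and Streptococcus is the node subtending ((((Kluyveromyces,Gorilla),((Oncorhynchus,((Formica,Turdus),Pinus)),Streptococcus)),((Cuon,(Arabidopsis,Lycaon)),(Klebsiella,Saccharomyces))),(Corylus,(Apis,Tremarctos))).
From Corylus up to that node: 2 branches. From Streptococcus up to the same node: 4 branches. Total: 2 + 4 = 6.

6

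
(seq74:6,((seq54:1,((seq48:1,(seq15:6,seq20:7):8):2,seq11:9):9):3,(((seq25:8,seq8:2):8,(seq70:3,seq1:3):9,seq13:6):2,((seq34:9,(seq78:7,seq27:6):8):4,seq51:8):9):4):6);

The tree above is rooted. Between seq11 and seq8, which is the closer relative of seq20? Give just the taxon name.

seq11

The MRCA of seq20 and seq11 subtends ((seq48,(seq15,seq20)),seq11) (4 taxa).
The MRCA of seq20 and seq8 subtends ((seq54,((seq48,(seq15,seq20)),seq11)),(((seq25,seq8),(seq70,seq1),seq13),((seq34,(seq78,seq27)),seq51))) (14 taxa).
The first is nested inside the second, so seq20 shares a more recent common ancestor with seq11.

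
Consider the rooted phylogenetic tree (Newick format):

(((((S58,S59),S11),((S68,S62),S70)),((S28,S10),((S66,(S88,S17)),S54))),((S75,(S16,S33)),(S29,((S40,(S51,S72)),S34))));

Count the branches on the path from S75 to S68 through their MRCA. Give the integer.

8

The MRCA of S75 and S68 is the root of the tree.
From S75 up to that node: 3 branches. From S68 up to the same node: 5 branches. Total: 3 + 5 = 8.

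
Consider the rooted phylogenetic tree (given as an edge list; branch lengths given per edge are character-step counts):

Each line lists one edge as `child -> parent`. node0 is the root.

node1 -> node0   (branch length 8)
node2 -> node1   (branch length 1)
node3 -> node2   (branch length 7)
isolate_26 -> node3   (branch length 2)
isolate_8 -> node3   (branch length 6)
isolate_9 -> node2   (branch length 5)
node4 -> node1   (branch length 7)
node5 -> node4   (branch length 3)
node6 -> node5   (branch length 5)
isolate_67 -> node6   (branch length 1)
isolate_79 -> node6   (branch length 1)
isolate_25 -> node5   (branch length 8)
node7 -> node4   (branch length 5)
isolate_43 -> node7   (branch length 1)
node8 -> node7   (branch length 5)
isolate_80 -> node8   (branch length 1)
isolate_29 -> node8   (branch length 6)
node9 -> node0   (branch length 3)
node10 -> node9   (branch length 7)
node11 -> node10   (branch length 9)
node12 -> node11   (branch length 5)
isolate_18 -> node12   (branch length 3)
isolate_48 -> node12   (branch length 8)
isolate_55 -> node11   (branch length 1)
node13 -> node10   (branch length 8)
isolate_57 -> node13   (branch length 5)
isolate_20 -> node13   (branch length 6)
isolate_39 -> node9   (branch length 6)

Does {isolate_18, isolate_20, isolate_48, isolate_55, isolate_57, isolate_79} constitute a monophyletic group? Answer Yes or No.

No

The MRCA of the listed taxa is the root, so the smallest clade containing them is the whole tree.
That clade also contains isolate_25, isolate_26, isolate_29, isolate_39, isolate_43, isolate_67, isolate_8, isolate_80, isolate_9, which are not in the proposed group, so the group is not monophyletic.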